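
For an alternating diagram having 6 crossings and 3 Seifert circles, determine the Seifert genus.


For alternating knots, g = (c - s + 1)/2.
= (6 - 3 + 1)/2
= 4/2 = 2

2


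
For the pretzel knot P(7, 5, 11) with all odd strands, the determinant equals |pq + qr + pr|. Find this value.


Step 1: Compute pq + qr + pr.
pq = 7*5 = 35
qr = 5*11 = 55
pr = 7*11 = 77
pq + qr + pr = 35 + 55 + 77 = 167
Step 2: Take absolute value.
det(P(7,5,11)) = |167| = 167

167


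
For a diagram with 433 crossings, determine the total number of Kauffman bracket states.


Each crossing contributes 2 choices (A-smoothing or B-smoothing).
Total states = 2^433 = 22181357552966518876627313473144669627491496603006532601363836644916970462445004984319795248833116624779129687691228574631793262592

22181357552966518876627313473144669627491496603006532601363836644916970462445004984319795248833116624779129687691228574631793262592


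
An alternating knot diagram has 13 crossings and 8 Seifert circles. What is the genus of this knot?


For alternating knots, g = (c - s + 1)/2.
= (13 - 8 + 1)/2
= 6/2 = 3

3


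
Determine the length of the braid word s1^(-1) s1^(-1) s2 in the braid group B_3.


The word length counts the number of generators (including inverses).
Listing each generator: s1^(-1), s1^(-1), s2
There are 3 generators in this braid word.

3


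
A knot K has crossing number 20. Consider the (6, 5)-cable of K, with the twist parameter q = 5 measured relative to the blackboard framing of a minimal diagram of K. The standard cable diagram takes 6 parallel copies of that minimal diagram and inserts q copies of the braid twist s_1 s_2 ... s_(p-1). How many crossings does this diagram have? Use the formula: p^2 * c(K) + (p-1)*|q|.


Step 1: Each of the c(K) crossings of the companion diagram becomes p*p = p^2 crossings among the p parallel strands, and each of the |q| twists s_1 s_2 ... s_(p-1) adds (p-1) crossings.
  Crossings = p^2 * c(K) + (p-1)*|q|
Step 2: = 6^2 * 20 + (6-1)*5
Step 3: = 36*20 + 5*5
Step 4: = 720 + 25 = 745

745


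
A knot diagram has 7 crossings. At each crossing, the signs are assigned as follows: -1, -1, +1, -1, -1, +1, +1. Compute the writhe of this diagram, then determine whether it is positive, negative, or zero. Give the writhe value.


Step 1: Count positive crossings (+1).
Positive crossings: 3
Step 2: Count negative crossings (-1).
Negative crossings: 4
Step 3: Writhe = (positive) - (negative)
w = 3 - 4 = -1
Step 4: |w| = 1, and w is negative

-1


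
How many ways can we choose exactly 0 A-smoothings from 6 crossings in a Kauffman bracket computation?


We choose which 0 of 6 crossings get A-smoothings.
C(6, 0) = 6! / (0! * 6!)
= 1

1


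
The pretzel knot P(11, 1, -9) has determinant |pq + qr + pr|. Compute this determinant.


Step 1: Compute pq + qr + pr.
pq = 11*1 = 11
qr = 1*(-9) = -9
pr = 11*(-9) = -99
pq + qr + pr = 11 + (-9) + (-99) = -97
Step 2: Take absolute value.
det(P(11,1,-9)) = |-97| = 97

97


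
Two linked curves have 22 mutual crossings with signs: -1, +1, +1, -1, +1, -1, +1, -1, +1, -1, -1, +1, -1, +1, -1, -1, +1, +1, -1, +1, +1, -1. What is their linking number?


Step 1: Count positive crossings: 11
Step 2: Count negative crossings: 11
Step 3: Sum of signs = 11 - 11 = 0
Step 4: Linking number = sum/2 = 0/2 = 0

0


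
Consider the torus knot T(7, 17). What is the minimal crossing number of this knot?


For a torus knot T(p, q) with gcd(p,q)=1,
the crossing number is min(p*(q-1), q*(p-1)).
p*(q-1) = 7*16 = 112
q*(p-1) = 17*6 = 102
min(112, 102) = 102

102


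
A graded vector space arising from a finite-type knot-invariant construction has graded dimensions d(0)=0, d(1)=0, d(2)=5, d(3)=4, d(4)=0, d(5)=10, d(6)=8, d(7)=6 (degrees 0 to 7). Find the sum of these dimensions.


Total dimension = d(0) + d(1) + ... + d(7)
= 0 + 0 + 5 + 4 + 0 + 10 + 8 + 6
= 33

33


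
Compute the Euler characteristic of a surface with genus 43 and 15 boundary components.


chi = 2 - 2g - b
= 2 - 2*43 - 15
= 2 - 86 - 15 = -99

-99


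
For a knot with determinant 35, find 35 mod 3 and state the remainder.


Step 1: A knot is p-colorable if and only if p divides its determinant.
Step 2: Compute 35 mod 3.
35 = 11 * 3 + 2
Step 3: 35 mod 3 = 2
Step 4: The knot is 3-colorable: no

2


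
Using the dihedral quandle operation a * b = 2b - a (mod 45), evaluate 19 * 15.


19 * 15 = 2*15 - 19 mod 45
= 30 - 19 mod 45
= 11 mod 45 = 11

11


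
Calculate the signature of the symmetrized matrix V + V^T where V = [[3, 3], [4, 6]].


Step 1: V + V^T = [[6, 7], [7, 12]]
Step 2: trace = 18, det = 23
Step 3: Discriminant = 18^2 - 4*23 = 232
Step 4: Eigenvalues: 16.6158, 1.38423
Step 5: Signature = (# positive eigenvalues) - (# negative eigenvalues) = 2

2


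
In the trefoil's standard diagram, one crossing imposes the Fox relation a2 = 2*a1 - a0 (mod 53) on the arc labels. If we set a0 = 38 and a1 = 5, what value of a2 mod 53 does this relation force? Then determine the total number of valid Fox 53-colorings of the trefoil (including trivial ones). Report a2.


Step 1: Apply the given crossing relation 2*a1 - a0 - a2 = 0 (mod 53).
  a2 = 2*a1 - a0 mod 53
  a2 = 2*5 - 38 mod 53
  a2 = 10 - 38 mod 53
  a2 = -28 mod 53 = 25
Step 2: The trefoil has determinant 3.
  Number of Fox p-colorings (p prime) is p^2 if p = 3, else p.
  Since 53 does not divide 3, only trivial (constant) colorings exist.
  (So the trial a0 = 38, a1 = 5 with a0 != a1 does NOT extend to a valid coloring of the whole trefoil: the other two crossing relations require 3*(a1 - a0) = 0 (mod 53), which fails.)
  Total colorings = 53
Step 3: a2 = 25, total Fox 53-colorings = 53

25


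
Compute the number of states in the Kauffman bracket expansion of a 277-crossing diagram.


Each crossing contributes 2 choices (A-smoothing or B-smoothing).
Total states = 2^277 = 242833611528216133864932738352939863330300854881517440156476551217363035650651062272

242833611528216133864932738352939863330300854881517440156476551217363035650651062272


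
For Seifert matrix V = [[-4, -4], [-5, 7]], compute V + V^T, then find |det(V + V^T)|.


Step 1: Form V + V^T where V = [[-4, -4], [-5, 7]]
  V^T = [[-4, -5], [-4, 7]]
  V + V^T = [[-8, -9], [-9, 14]]
Step 2: det(V + V^T) = (-8)*14 - (-9)*(-9)
  = -112 - 81 = -193
Step 3: Knot determinant = |det(V + V^T)| = |-193| = 193

193


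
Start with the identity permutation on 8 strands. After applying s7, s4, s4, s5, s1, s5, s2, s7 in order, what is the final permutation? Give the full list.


Starting with identity [1, 2, 3, 4, 5, 6, 7, 8].
Apply generators in sequence:
  After s7: [1, 2, 3, 4, 5, 6, 8, 7]
  After s4: [1, 2, 3, 5, 4, 6, 8, 7]
  After s4: [1, 2, 3, 4, 5, 6, 8, 7]
  After s5: [1, 2, 3, 4, 6, 5, 8, 7]
  After s1: [2, 1, 3, 4, 6, 5, 8, 7]
  After s5: [2, 1, 3, 4, 5, 6, 8, 7]
  After s2: [2, 3, 1, 4, 5, 6, 8, 7]
  After s7: [2, 3, 1, 4, 5, 6, 7, 8]
Final permutation: [2, 3, 1, 4, 5, 6, 7, 8]

[2, 3, 1, 4, 5, 6, 7, 8]


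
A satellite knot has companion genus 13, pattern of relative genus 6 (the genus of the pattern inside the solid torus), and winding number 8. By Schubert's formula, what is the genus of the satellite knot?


Schubert: g(satellite) = g_rel(pattern) + |winding| * g(companion),
where g_rel(pattern) is the genus of the pattern relative to the solid torus.
= 6 + 8 * 13
= 6 + 104 = 110

110


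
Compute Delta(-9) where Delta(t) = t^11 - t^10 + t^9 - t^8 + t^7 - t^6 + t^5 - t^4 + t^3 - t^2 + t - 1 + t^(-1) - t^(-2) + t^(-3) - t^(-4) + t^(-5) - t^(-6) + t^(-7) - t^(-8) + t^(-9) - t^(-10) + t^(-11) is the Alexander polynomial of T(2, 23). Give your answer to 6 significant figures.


Substituting t = -9 into Delta(t) = t^11 - t^10 + t^9 - t^8 + t^7 - t^6 + t^5 - t^4 + t^3 - t^2 + t - 1 + t^(-1) - t^(-2) + t^(-3) - t^(-4) + t^(-5) - t^(-6) + t^(-7) - t^(-8) + t^(-9) - t^(-10) + t^(-11):
Term values: (-31381059609) + (-3486784401) + (-387420489) + (-43046721) + (-4782969) + (-531441) + (-59049) + (-6561) + (-729) + (-81) + (-9) + (-1) + (-0.111111) + (-0.0123457) + (-0.00137174) + (-0.000152416) + (-1.69351e-05) + (-1.88168e-06) + (-2.09075e-07) + (-2.32306e-08) + (-2.58117e-09) + (-2.86797e-10) + (-3.18664e-11)
Sum = -3.530369206e+10
Rounded to 6 significant figures: -3.53037e+10

-3.53037e+10


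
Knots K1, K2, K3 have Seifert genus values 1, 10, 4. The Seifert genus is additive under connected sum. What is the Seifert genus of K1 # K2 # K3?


The Seifert genus is additive under connected sum.
Seifert genus(K1 # K2 # K3) = (1) + (10) + (4)
= 15

15


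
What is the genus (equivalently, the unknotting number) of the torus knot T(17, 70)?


For a torus knot T(p,q), both the unknotting number and genus equal (p-1)(q-1)/2.
= (17-1)(70-1)/2
= 16*69/2
= 1104/2 = 552

552


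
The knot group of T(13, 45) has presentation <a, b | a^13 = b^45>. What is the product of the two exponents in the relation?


The relation is a^13 = b^45.
Product of exponents = 13 * 45
= 585

585


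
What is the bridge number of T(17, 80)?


The bridge number of T(p,q) is min(p,q).
min(17, 80) = 17

17


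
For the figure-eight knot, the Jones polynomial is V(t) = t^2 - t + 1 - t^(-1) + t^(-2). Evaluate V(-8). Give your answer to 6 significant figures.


Substituting t = -8 into V(t) = t^2 - t + 1 - t^(-1) + t^(-2):
  (+)t^(2) = 64
  (-)t^(1) = 8
  (+)t^(0) = 1
  (-)t^(-1) = 0.125
  (+)t^(-2) = 0.015625
Sum = (64) + (8) + (1) + (0.125) + (0.015625)
= 73.140625
Rounded to 6 significant figures: 73.1406

73.1406


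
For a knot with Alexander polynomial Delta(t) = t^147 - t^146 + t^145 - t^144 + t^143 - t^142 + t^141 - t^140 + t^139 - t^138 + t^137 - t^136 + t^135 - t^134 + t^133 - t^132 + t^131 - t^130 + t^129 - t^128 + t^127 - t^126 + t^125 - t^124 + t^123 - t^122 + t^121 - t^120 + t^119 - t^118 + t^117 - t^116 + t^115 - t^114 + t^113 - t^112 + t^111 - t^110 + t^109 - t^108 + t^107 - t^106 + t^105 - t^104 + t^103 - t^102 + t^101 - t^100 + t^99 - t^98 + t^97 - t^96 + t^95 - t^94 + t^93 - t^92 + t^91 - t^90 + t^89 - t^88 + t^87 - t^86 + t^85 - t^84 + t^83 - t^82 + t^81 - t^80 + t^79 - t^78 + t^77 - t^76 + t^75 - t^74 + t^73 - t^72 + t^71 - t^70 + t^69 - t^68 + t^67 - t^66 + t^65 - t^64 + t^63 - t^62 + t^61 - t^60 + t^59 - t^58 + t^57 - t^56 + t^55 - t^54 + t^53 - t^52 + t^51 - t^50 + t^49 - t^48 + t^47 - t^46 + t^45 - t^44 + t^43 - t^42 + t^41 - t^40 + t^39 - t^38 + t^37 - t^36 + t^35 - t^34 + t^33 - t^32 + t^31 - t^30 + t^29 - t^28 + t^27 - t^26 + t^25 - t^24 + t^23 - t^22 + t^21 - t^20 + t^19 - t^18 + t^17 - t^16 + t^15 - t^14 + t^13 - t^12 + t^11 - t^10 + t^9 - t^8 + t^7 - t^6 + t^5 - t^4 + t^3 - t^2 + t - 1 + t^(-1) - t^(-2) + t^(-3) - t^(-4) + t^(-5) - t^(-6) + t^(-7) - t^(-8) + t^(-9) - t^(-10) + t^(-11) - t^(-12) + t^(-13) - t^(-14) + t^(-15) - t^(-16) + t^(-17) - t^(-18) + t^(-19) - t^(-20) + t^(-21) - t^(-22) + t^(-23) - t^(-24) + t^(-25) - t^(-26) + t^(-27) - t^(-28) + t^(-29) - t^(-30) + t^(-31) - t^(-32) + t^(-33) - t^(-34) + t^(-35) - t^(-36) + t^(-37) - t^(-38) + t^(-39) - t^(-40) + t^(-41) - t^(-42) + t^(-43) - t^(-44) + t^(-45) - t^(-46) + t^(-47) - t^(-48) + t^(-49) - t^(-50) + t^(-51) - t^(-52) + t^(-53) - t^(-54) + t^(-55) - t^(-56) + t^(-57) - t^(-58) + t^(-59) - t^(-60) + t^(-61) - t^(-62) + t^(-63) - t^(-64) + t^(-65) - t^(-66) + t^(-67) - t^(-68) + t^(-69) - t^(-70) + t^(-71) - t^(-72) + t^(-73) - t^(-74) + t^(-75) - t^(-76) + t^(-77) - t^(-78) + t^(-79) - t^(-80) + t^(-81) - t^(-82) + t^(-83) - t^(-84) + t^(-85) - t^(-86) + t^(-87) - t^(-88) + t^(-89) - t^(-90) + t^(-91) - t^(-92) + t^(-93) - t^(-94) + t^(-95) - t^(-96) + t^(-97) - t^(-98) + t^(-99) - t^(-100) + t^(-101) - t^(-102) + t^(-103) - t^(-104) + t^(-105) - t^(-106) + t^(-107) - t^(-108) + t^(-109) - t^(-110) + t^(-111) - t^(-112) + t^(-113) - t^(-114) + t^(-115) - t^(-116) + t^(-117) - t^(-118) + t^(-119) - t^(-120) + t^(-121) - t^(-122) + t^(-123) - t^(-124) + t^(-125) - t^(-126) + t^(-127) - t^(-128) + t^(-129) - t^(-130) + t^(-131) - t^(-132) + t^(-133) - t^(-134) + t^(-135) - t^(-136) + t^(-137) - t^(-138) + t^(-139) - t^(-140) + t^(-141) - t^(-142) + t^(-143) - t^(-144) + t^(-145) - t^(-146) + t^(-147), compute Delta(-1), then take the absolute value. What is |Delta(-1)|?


Step 1: The polynomial has 295 terms with alternating signs, exponents from 147 down to -147.
Step 2: Substitute t = -1. The i-th term has coefficient (-1)^i and exponent (m-i),
  so its value is (-1)^i * (-1)^(m-i) = (-1)^m = -1 for every i.
Step 3: All 295 terms equal -1, so Delta(-1) = 295 * (-1) = -295
Step 4: |Delta(-1)| = 295

295


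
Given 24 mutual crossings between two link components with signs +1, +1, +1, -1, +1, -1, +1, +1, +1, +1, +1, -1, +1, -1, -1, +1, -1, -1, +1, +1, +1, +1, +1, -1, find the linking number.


Step 1: Count positive crossings: 16
Step 2: Count negative crossings: 8
Step 3: Sum of signs = 16 - 8 = 8
Step 4: Linking number = sum/2 = 8/2 = 4

4


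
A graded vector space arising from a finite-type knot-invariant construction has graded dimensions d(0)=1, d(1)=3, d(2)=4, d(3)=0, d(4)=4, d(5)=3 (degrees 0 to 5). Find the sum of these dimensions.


Total dimension = d(0) + d(1) + ... + d(5)
= 1 + 3 + 4 + 0 + 4 + 3
= 15

15


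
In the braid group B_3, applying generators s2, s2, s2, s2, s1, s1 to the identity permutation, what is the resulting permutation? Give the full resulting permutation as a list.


Starting with identity [1, 2, 3].
Apply generators in sequence:
  After s2: [1, 3, 2]
  After s2: [1, 2, 3]
  After s2: [1, 3, 2]
  After s2: [1, 2, 3]
  After s1: [2, 1, 3]
  After s1: [1, 2, 3]
Final permutation: [1, 2, 3]

[1, 2, 3]


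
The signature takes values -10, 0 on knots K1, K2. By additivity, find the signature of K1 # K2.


The signature is additive under connected sum.
signature(K1 # K2) = (-10) + (0)
= -10

-10


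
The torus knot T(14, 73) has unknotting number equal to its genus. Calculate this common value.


For a torus knot T(p,q), both the unknotting number and genus equal (p-1)(q-1)/2.
= (14-1)(73-1)/2
= 13*72/2
= 936/2 = 468

468


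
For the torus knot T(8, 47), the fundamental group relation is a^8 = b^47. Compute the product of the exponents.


The relation is a^8 = b^47.
Product of exponents = 8 * 47
= 376

376


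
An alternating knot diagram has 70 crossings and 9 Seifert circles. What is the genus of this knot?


For alternating knots, g = (c - s + 1)/2.
= (70 - 9 + 1)/2
= 62/2 = 31

31


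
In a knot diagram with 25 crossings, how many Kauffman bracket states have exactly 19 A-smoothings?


We choose which 19 of 25 crossings get A-smoothings.
C(25, 19) = 25! / (19! * 6!)
= 177100

177100


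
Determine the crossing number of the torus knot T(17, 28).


For a torus knot T(p, q) with gcd(p,q)=1,
the crossing number is min(p*(q-1), q*(p-1)).
p*(q-1) = 17*27 = 459
q*(p-1) = 28*16 = 448
min(459, 448) = 448

448


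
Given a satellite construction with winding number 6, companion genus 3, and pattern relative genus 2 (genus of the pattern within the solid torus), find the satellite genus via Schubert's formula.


Schubert: g(satellite) = g_rel(pattern) + |winding| * g(companion),
where g_rel(pattern) is the genus of the pattern relative to the solid torus.
= 2 + 6 * 3
= 2 + 18 = 20

20


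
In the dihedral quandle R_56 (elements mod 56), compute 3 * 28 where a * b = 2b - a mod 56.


3 * 28 = 2*28 - 3 mod 56
= 56 - 3 mod 56
= 53 mod 56 = 53

53


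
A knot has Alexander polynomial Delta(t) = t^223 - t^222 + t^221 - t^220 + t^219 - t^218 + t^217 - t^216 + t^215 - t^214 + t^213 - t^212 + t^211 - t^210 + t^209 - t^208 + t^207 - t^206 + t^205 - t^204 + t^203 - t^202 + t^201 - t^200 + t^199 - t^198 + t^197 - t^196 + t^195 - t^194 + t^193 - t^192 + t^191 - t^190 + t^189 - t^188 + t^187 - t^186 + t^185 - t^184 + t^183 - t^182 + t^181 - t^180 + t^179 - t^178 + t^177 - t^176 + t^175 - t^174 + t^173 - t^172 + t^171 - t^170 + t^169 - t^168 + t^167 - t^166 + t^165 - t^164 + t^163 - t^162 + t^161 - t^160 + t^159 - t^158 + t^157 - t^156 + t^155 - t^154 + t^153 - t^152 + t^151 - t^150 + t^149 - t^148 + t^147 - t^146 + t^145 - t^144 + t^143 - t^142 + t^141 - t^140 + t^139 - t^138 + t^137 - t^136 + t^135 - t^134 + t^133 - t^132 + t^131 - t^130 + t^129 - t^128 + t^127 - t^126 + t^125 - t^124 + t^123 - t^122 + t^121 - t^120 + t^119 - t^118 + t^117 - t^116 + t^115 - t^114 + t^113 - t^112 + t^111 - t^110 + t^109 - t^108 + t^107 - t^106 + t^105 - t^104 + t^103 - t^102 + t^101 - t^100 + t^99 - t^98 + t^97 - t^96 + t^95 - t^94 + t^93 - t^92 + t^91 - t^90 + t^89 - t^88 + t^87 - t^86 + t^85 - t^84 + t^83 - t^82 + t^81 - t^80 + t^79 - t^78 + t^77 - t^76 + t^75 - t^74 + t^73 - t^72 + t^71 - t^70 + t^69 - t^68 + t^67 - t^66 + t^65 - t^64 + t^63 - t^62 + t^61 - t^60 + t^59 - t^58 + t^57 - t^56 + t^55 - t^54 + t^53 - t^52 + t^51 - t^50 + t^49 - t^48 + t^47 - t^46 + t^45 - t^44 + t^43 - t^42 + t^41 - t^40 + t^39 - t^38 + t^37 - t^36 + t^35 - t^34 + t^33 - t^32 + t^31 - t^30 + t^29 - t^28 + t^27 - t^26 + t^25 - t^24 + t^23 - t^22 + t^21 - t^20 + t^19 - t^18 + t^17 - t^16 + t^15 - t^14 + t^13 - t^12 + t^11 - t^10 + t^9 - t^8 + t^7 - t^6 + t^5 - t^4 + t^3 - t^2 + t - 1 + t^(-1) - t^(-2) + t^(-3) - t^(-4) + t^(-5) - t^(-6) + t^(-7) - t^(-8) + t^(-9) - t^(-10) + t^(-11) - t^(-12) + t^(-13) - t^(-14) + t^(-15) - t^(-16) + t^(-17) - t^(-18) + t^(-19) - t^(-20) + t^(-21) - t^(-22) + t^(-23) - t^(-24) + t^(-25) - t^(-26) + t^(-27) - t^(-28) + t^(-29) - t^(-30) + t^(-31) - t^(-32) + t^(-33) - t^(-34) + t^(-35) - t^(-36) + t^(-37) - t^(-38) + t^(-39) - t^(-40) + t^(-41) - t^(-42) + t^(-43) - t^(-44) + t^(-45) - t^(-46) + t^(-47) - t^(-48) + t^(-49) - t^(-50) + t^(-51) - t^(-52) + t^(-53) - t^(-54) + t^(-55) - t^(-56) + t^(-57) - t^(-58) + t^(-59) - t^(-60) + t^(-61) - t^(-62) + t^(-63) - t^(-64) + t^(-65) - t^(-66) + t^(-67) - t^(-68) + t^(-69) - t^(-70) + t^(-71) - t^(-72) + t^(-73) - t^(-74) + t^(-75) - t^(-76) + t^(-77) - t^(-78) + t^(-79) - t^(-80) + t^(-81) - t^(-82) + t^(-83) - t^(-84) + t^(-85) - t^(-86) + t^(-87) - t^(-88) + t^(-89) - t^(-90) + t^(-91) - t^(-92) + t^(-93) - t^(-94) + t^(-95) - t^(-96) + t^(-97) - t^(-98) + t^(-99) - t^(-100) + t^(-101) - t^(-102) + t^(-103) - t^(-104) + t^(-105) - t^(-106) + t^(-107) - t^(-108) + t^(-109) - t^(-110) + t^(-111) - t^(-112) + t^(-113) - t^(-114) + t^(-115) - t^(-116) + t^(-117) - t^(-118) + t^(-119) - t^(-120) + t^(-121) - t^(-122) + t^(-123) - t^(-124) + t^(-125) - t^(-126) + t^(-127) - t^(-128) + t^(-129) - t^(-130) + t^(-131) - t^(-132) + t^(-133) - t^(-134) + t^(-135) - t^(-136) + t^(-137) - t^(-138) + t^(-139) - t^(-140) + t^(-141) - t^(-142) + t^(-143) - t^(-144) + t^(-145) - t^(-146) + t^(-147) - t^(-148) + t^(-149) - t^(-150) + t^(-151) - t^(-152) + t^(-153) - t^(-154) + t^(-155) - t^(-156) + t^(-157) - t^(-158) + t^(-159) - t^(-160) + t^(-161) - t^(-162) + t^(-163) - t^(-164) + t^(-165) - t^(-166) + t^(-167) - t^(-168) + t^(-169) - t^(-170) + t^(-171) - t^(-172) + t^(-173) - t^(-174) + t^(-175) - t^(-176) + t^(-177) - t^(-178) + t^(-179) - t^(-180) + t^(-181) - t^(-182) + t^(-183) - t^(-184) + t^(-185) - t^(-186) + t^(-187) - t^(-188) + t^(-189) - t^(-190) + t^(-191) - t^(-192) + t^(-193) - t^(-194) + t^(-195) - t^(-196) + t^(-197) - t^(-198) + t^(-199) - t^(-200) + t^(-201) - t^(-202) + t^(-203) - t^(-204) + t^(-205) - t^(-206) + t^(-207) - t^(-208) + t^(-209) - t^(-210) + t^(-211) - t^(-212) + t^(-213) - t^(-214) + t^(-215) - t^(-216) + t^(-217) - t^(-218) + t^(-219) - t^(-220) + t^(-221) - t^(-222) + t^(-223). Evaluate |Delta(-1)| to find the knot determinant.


Step 1: The polynomial has 447 terms with alternating signs, exponents from 223 down to -223.
Step 2: Substitute t = -1. The i-th term has coefficient (-1)^i and exponent (m-i),
  so its value is (-1)^i * (-1)^(m-i) = (-1)^m = -1 for every i.
Step 3: All 447 terms equal -1, so Delta(-1) = 447 * (-1) = -447
Step 4: |Delta(-1)| = 447

447


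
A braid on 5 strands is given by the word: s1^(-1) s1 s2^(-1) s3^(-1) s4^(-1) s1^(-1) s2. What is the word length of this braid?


The word length counts the number of generators (including inverses).
Listing each generator: s1^(-1), s1, s2^(-1), s3^(-1), s4^(-1), s1^(-1), s2
There are 7 generators in this braid word.

7


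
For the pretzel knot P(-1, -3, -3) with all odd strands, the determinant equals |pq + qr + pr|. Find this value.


Step 1: Compute pq + qr + pr.
pq = (-1)*(-3) = 3
qr = (-3)*(-3) = 9
pr = (-1)*(-3) = 3
pq + qr + pr = 3 + 9 + 3 = 15
Step 2: Take absolute value.
det(P(-1,-3,-3)) = |15| = 15

15


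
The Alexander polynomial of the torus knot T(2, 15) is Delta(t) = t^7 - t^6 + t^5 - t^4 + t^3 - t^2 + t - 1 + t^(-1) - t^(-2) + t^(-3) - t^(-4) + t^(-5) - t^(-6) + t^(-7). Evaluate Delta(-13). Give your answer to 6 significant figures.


Substituting t = -13 into Delta(t) = t^7 - t^6 + t^5 - t^4 + t^3 - t^2 + t - 1 + t^(-1) - t^(-2) + t^(-3) - t^(-4) + t^(-5) - t^(-6) + t^(-7):
Term values: (-62748517) + (-4826809) + (-371293) + (-28561) + (-2197) + (-169) + (-13) + (-1) + (-0.0769231) + (-0.00591716) + (-0.000455166) + (-3.50128e-05) + (-2.69329e-06) + (-2.07176e-07) + (-1.59366e-08)
Sum = -67977560.08
Rounded to 6 significant figures: -6.79776e+07

-6.79776e+07


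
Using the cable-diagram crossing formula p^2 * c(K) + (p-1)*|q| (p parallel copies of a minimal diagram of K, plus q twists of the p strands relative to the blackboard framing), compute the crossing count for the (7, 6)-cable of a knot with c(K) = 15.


Step 1: Each of the c(K) crossings of the companion diagram becomes p*p = p^2 crossings among the p parallel strands, and each of the |q| twists s_1 s_2 ... s_(p-1) adds (p-1) crossings.
  Crossings = p^2 * c(K) + (p-1)*|q|
Step 2: = 7^2 * 15 + (7-1)*6
Step 3: = 49*15 + 6*6
Step 4: = 735 + 36 = 771

771


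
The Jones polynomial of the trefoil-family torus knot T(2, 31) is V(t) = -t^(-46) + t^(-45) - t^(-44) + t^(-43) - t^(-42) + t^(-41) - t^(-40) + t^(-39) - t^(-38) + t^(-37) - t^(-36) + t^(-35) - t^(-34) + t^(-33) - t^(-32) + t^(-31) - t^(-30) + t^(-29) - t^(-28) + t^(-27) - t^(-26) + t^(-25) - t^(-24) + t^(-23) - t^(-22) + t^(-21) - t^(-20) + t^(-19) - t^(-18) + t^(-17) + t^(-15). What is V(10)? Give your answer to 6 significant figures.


Substituting t = 10 into V(t) = -t^(-46) + t^(-45) - t^(-44) + t^(-43) - t^(-42) + t^(-41) - t^(-40) + t^(-39) - t^(-38) + t^(-37) - t^(-36) + t^(-35) - t^(-34) + t^(-33) - t^(-32) + t^(-31) - t^(-30) + t^(-29) - t^(-28) + t^(-27) - t^(-26) + t^(-25) - t^(-24) + t^(-23) - t^(-22) + t^(-21) - t^(-20) + t^(-19) - t^(-18) + t^(-17) + t^(-15):
  (-)t^(-46) = -1e-46
  (+)t^(-45) = 1e-45
  (-)t^(-44) = -1e-44
  (+)t^(-43) = 1e-43
  (-)t^(-42) = -1e-42
  (+)t^(-41) = 1e-41
  (-)t^(-40) = -1e-40
  (+)t^(-39) = 1e-39
  (-)t^(-38) = -1e-38
  (+)t^(-37) = 1e-37
  (-)t^(-36) = -1e-36
  (+)t^(-35) = 1e-35
  (-)t^(-34) = -1e-34
  (+)t^(-33) = 1e-33
  (-)t^(-32) = -1e-32
  (+)t^(-31) = 1e-31
  (-)t^(-30) = -1e-30
  (+)t^(-29) = 1e-29
  (-)t^(-28) = -1e-28
  (+)t^(-27) = 1e-27
  (-)t^(-26) = -1e-26
  (+)t^(-25) = 1e-25
  (-)t^(-24) = -1e-24
  (+)t^(-23) = 1e-23
  (-)t^(-22) = -1e-22
  (+)t^(-21) = 1e-21
  (-)t^(-20) = -1e-20
  (+)t^(-19) = 1e-19
  (-)t^(-18) = -1e-18
  (+)t^(-17) = 1e-17
  (+)t^(-15) = 1e-15
Sum = (-1e-46) + (1e-45) + (-1e-44) + (1e-43) + (-1e-42) + (1e-41) + (-1e-40) + (1e-39) + (-1e-38) + (1e-37) + (-1e-36) + (1e-35) + (-1e-34) + (1e-33) + (-1e-32) + (1e-31) + (-1e-30) + (1e-29) + (-1e-28) + (1e-27) + (-1e-26) + (1e-25) + (-1e-24) + (1e-23) + (-1e-22) + (1e-21) + (-1e-20) + (1e-19) + (-1e-18) + (1e-17) + (1e-15)
= 1.009090909e-15
Rounded to 6 significant figures: 1.00909e-15

1.00909e-15


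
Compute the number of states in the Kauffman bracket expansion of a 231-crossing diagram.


Each crossing contributes 2 choices (A-smoothing or B-smoothing).
Total states = 2^231 = 3450873173395281893717377931138512726225554486085193277581262111899648

3450873173395281893717377931138512726225554486085193277581262111899648


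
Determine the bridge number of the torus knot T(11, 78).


The bridge number of T(p,q) is min(p,q).
min(11, 78) = 11

11


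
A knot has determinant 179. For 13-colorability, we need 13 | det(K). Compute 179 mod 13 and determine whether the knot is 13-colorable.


Step 1: A knot is p-colorable if and only if p divides its determinant.
Step 2: Compute 179 mod 13.
179 = 13 * 13 + 10
Step 3: 179 mod 13 = 10
Step 4: The knot is 13-colorable: no

10


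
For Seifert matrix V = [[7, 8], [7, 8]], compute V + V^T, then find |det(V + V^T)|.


Step 1: Form V + V^T where V = [[7, 8], [7, 8]]
  V^T = [[7, 7], [8, 8]]
  V + V^T = [[14, 15], [15, 16]]
Step 2: det(V + V^T) = 14*16 - 15*15
  = 224 - 225 = -1
Step 3: Knot determinant = |det(V + V^T)| = |-1| = 1

1


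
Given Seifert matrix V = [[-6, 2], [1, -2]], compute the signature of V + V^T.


Step 1: V + V^T = [[-12, 3], [3, -4]]
Step 2: trace = -16, det = 39
Step 3: Discriminant = (-16)^2 - 4*39 = 100
Step 4: Eigenvalues: -3, -13
Step 5: Signature = (# positive eigenvalues) - (# negative eigenvalues) = -2

-2


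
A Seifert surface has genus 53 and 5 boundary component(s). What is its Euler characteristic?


chi = 2 - 2g - b
= 2 - 2*53 - 5
= 2 - 106 - 5 = -109

-109


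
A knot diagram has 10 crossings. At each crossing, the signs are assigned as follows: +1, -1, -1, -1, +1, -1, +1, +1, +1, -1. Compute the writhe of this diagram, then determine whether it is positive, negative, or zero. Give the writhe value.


Step 1: Count positive crossings (+1).
Positive crossings: 5
Step 2: Count negative crossings (-1).
Negative crossings: 5
Step 3: Writhe = (positive) - (negative)
w = 5 - 5 = 0
Step 4: |w| = 0, and w is zero

0


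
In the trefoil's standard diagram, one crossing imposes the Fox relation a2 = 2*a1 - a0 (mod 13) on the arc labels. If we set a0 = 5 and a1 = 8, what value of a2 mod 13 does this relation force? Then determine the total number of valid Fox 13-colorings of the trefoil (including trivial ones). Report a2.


Step 1: Apply the given crossing relation 2*a1 - a0 - a2 = 0 (mod 13).
  a2 = 2*a1 - a0 mod 13
  a2 = 2*8 - 5 mod 13
  a2 = 16 - 5 mod 13
  a2 = 11 mod 13 = 11
Step 2: The trefoil has determinant 3.
  Number of Fox p-colorings (p prime) is p^2 if p = 3, else p.
  Since 13 does not divide 3, only trivial (constant) colorings exist.
  (So the trial a0 = 5, a1 = 8 with a0 != a1 does NOT extend to a valid coloring of the whole trefoil: the other two crossing relations require 3*(a1 - a0) = 0 (mod 13), which fails.)
  Total colorings = 13
Step 3: a2 = 11, total Fox 13-colorings = 13

11


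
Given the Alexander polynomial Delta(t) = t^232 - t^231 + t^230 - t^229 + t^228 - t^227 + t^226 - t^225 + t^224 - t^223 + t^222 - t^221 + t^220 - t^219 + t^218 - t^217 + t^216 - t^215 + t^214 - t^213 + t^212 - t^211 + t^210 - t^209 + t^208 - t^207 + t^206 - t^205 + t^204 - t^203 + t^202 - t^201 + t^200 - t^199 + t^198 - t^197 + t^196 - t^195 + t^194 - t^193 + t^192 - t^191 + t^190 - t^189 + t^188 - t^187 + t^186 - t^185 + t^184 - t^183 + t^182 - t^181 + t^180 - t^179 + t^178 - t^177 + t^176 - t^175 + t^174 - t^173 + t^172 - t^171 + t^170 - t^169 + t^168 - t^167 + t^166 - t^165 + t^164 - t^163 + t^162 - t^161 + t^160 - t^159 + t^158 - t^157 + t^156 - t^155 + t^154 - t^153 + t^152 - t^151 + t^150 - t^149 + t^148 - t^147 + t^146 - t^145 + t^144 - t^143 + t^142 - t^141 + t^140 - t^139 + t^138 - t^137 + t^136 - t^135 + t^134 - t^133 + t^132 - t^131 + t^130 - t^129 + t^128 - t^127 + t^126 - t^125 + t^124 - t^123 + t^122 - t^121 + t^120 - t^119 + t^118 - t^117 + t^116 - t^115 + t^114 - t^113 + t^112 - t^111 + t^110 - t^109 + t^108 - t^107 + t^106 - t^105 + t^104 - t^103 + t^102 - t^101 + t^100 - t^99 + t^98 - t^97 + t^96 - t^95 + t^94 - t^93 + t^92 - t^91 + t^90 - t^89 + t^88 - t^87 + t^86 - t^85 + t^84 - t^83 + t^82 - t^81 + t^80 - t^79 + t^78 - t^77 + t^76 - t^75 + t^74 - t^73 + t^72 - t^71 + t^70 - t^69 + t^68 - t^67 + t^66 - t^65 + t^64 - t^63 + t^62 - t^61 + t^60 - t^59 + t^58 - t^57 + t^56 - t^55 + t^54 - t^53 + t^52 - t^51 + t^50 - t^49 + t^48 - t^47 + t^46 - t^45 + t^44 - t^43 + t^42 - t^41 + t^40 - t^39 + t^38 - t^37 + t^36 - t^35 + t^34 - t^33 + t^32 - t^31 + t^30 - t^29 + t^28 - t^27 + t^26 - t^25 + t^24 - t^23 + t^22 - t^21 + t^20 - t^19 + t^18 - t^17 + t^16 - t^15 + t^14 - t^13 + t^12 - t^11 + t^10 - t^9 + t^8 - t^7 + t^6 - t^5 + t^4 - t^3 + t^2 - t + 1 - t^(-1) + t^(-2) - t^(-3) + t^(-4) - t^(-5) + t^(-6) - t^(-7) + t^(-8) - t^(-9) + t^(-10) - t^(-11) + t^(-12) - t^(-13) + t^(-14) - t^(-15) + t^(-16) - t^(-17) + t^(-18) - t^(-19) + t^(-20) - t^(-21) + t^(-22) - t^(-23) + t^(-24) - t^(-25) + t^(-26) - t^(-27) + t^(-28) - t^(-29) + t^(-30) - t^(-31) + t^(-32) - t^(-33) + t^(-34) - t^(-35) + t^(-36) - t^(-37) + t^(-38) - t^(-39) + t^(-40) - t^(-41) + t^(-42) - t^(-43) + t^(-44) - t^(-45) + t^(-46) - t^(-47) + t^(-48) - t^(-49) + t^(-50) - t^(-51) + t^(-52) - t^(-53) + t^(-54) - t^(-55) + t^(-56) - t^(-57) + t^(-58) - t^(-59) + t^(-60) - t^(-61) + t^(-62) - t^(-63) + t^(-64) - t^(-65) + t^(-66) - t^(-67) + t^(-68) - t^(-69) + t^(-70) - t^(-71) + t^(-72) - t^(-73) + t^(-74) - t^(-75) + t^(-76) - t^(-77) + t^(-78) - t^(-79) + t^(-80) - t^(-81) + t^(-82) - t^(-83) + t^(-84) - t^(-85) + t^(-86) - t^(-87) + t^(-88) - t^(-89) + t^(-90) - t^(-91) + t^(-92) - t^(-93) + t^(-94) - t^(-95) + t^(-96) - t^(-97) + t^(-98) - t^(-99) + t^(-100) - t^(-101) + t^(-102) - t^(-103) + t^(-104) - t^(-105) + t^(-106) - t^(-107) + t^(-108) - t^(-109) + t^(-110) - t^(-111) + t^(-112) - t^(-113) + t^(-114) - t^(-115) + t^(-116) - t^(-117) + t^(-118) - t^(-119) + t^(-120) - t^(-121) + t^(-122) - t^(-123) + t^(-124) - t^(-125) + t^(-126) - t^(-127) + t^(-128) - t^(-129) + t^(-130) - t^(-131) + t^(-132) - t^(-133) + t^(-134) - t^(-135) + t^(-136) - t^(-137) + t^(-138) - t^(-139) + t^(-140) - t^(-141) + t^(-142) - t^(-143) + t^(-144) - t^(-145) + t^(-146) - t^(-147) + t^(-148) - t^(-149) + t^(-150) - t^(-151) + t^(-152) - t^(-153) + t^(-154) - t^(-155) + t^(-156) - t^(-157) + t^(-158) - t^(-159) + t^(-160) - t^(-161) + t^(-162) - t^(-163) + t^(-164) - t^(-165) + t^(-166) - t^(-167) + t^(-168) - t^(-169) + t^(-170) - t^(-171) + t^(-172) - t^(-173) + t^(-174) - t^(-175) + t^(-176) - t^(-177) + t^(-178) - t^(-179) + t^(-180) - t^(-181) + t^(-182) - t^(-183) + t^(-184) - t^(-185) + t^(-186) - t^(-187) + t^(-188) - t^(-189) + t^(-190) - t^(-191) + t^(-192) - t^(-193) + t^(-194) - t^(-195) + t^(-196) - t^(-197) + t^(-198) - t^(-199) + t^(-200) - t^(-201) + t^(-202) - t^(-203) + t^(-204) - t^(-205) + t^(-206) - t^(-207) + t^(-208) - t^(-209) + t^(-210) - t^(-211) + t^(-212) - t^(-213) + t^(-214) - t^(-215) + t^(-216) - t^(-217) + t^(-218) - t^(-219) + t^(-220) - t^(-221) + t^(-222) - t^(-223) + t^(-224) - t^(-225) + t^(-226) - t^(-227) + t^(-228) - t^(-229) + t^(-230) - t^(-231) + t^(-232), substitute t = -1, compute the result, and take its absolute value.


Step 1: The polynomial has 465 terms with alternating signs, exponents from 232 down to -232.
Step 2: Substitute t = -1. The i-th term has coefficient (-1)^i and exponent (m-i),
  so its value is (-1)^i * (-1)^(m-i) = (-1)^m = 1 for every i.
Step 3: All 465 terms equal 1, so Delta(-1) = 465 * (1) = 465
Step 4: |Delta(-1)| = 465

465


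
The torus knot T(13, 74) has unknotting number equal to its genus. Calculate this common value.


For a torus knot T(p,q), both the unknotting number and genus equal (p-1)(q-1)/2.
= (13-1)(74-1)/2
= 12*73/2
= 876/2 = 438

438


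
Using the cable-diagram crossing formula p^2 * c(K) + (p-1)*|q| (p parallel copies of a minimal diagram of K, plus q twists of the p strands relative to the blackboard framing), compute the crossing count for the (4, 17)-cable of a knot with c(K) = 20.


Step 1: Each of the c(K) crossings of the companion diagram becomes p*p = p^2 crossings among the p parallel strands, and each of the |q| twists s_1 s_2 ... s_(p-1) adds (p-1) crossings.
  Crossings = p^2 * c(K) + (p-1)*|q|
Step 2: = 4^2 * 20 + (4-1)*17
Step 3: = 16*20 + 3*17
Step 4: = 320 + 51 = 371

371


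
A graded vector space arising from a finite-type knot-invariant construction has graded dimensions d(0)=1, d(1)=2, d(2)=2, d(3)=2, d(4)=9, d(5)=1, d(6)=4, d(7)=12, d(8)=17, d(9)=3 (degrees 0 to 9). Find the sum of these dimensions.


Total dimension = d(0) + d(1) + ... + d(9)
= 1 + 2 + 2 + 2 + 9 + 1 + 4 + 12 + 17 + 3
= 53

53


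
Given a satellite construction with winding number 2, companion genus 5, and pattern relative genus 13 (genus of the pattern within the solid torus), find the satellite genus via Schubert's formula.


Schubert: g(satellite) = g_rel(pattern) + |winding| * g(companion),
where g_rel(pattern) is the genus of the pattern relative to the solid torus.
= 13 + 2 * 5
= 13 + 10 = 23

23


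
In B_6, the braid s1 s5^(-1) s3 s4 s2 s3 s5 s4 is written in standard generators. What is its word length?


The word length counts the number of generators (including inverses).
Listing each generator: s1, s5^(-1), s3, s4, s2, s3, s5, s4
There are 8 generators in this braid word.

8


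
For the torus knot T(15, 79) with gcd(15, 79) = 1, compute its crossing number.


For a torus knot T(p, q) with gcd(p,q)=1,
the crossing number is min(p*(q-1), q*(p-1)).
p*(q-1) = 15*78 = 1170
q*(p-1) = 79*14 = 1106
min(1170, 1106) = 1106

1106


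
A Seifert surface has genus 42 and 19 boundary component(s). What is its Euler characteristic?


chi = 2 - 2g - b
= 2 - 2*42 - 19
= 2 - 84 - 19 = -101

-101


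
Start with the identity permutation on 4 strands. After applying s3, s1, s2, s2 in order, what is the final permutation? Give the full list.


Starting with identity [1, 2, 3, 4].
Apply generators in sequence:
  After s3: [1, 2, 4, 3]
  After s1: [2, 1, 4, 3]
  After s2: [2, 4, 1, 3]
  After s2: [2, 1, 4, 3]
Final permutation: [2, 1, 4, 3]

[2, 1, 4, 3]


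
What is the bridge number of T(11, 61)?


The bridge number of T(p,q) is min(p,q).
min(11, 61) = 11

11


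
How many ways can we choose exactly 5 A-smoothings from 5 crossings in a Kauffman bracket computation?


We choose which 5 of 5 crossings get A-smoothings.
C(5, 5) = 5! / (5! * 0!)
= 1

1


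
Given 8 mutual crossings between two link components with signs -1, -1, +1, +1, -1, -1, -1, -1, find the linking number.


Step 1: Count positive crossings: 2
Step 2: Count negative crossings: 6
Step 3: Sum of signs = 2 - 6 = -4
Step 4: Linking number = sum/2 = -4/2 = -2

-2


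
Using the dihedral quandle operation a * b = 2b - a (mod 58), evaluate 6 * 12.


6 * 12 = 2*12 - 6 mod 58
= 24 - 6 mod 58
= 18 mod 58 = 18

18


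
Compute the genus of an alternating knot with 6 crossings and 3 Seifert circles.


For alternating knots, g = (c - s + 1)/2.
= (6 - 3 + 1)/2
= 4/2 = 2

2


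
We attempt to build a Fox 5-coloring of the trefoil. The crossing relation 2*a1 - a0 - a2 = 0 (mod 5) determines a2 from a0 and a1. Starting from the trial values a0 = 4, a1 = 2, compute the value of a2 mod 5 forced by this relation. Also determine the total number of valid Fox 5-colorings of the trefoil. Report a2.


Step 1: Apply the given crossing relation 2*a1 - a0 - a2 = 0 (mod 5).
  a2 = 2*a1 - a0 mod 5
  a2 = 2*2 - 4 mod 5
  a2 = 4 - 4 mod 5
  a2 = 0 mod 5 = 0
Step 2: The trefoil has determinant 3.
  Number of Fox p-colorings (p prime) is p^2 if p = 3, else p.
  Since 5 does not divide 3, only trivial (constant) colorings exist.
  (So the trial a0 = 4, a1 = 2 with a0 != a1 does NOT extend to a valid coloring of the whole trefoil: the other two crossing relations require 3*(a1 - a0) = 0 (mod 5), which fails.)
  Total colorings = 5
Step 3: a2 = 0, total Fox 5-colorings = 5

0


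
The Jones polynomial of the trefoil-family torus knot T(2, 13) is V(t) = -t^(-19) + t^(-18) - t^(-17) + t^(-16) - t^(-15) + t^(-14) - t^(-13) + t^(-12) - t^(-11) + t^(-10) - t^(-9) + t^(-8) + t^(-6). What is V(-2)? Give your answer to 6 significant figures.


Substituting t = -2 into V(t) = -t^(-19) + t^(-18) - t^(-17) + t^(-16) - t^(-15) + t^(-14) - t^(-13) + t^(-12) - t^(-11) + t^(-10) - t^(-9) + t^(-8) + t^(-6):
  (-)t^(-19) = 1.90735e-06
  (+)t^(-18) = 3.8147e-06
  (-)t^(-17) = 7.62939e-06
  (+)t^(-16) = 1.52588e-05
  (-)t^(-15) = 3.05176e-05
  (+)t^(-14) = 6.10352e-05
  (-)t^(-13) = 0.00012207
  (+)t^(-12) = 0.000244141
  (-)t^(-11) = 0.000488281
  (+)t^(-10) = 0.000976562
  (-)t^(-9) = 0.00195312
  (+)t^(-8) = 0.00390625
  (+)t^(-6) = 0.015625
Sum = (1.90735e-06) + (3.8147e-06) + (7.62939e-06) + (1.52588e-05) + (3.05176e-05) + (6.10352e-05) + (0.00012207) + (0.000244141) + (0.000488281) + (0.000976562) + (0.00195312) + (0.00390625) + (0.015625)
= 0.02343559265
Rounded to 6 significant figures: 0.0234356

0.0234356


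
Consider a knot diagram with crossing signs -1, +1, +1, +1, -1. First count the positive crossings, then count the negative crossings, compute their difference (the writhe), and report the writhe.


Step 1: Count positive crossings (+1).
Positive crossings: 3
Step 2: Count negative crossings (-1).
Negative crossings: 2
Step 3: Writhe = (positive) - (negative)
w = 3 - 2 = 1
Step 4: |w| = 1, and w is positive

1


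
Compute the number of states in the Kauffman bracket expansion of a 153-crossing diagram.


Each crossing contributes 2 choices (A-smoothing or B-smoothing).
Total states = 2^153 = 11417981541647679048466287755595961091061972992

11417981541647679048466287755595961091061972992


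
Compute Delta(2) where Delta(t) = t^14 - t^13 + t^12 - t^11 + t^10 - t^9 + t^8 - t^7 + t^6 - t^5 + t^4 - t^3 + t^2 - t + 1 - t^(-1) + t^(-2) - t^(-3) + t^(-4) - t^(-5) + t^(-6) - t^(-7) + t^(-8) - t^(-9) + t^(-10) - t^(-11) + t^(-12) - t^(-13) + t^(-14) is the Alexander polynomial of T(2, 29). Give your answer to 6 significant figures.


Substituting t = 2 into Delta(t) = t^14 - t^13 + t^12 - t^11 + t^10 - t^9 + t^8 - t^7 + t^6 - t^5 + t^4 - t^3 + t^2 - t + 1 - t^(-1) + t^(-2) - t^(-3) + t^(-4) - t^(-5) + t^(-6) - t^(-7) + t^(-8) - t^(-9) + t^(-10) - t^(-11) + t^(-12) - t^(-13) + t^(-14):
Term values: (16384) + (-8192) + (4096) + (-2048) + (1024) + (-512) + (256) + (-128) + (64) + (-32) + (16) + (-8) + (4) + (-2) + (1) + (-0.5) + (0.25) + (-0.125) + (0.0625) + (-0.03125) + (0.015625) + (-0.0078125) + (0.00390625) + (-0.00195312) + (0.000976562) + (-0.000488281) + (0.000244141) + (-0.00012207) + (6.10352e-05)
Sum = 10922.66669
Rounded to 6 significant figures: 10922.7

10922.7


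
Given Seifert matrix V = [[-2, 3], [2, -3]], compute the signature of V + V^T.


Step 1: V + V^T = [[-4, 5], [5, -6]]
Step 2: trace = -10, det = -1
Step 3: Discriminant = (-10)^2 - 4*(-1) = 104
Step 4: Eigenvalues: 0.0990195, -10.099
Step 5: Signature = (# positive eigenvalues) - (# negative eigenvalues) = 0

0


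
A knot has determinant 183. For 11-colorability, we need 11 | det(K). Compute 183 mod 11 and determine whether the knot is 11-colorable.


Step 1: A knot is p-colorable if and only if p divides its determinant.
Step 2: Compute 183 mod 11.
183 = 16 * 11 + 7
Step 3: 183 mod 11 = 7
Step 4: The knot is 11-colorable: no

7


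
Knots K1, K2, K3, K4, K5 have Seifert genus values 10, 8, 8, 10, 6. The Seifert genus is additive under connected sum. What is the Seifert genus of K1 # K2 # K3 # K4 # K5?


The Seifert genus is additive under connected sum.
Seifert genus(K1 # K2 # K3 # K4 # K5) = (10) + (8) + (8) + (10) + (6)
= 42

42


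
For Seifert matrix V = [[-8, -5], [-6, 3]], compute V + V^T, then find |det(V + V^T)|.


Step 1: Form V + V^T where V = [[-8, -5], [-6, 3]]
  V^T = [[-8, -6], [-5, 3]]
  V + V^T = [[-16, -11], [-11, 6]]
Step 2: det(V + V^T) = (-16)*6 - (-11)*(-11)
  = -96 - 121 = -217
Step 3: Knot determinant = |det(V + V^T)| = |-217| = 217

217


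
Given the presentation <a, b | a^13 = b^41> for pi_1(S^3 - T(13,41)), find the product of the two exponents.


The relation is a^13 = b^41.
Product of exponents = 13 * 41
= 533

533


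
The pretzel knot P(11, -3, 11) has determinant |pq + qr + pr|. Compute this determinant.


Step 1: Compute pq + qr + pr.
pq = 11*(-3) = -33
qr = (-3)*11 = -33
pr = 11*11 = 121
pq + qr + pr = -33 + (-33) + 121 = 55
Step 2: Take absolute value.
det(P(11,-3,11)) = |55| = 55

55


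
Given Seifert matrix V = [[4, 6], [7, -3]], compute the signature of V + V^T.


Step 1: V + V^T = [[8, 13], [13, -6]]
Step 2: trace = 2, det = -217
Step 3: Discriminant = 2^2 - 4*(-217) = 872
Step 4: Eigenvalues: 15.7648, -13.7648
Step 5: Signature = (# positive eigenvalues) - (# negative eigenvalues) = 0

0
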